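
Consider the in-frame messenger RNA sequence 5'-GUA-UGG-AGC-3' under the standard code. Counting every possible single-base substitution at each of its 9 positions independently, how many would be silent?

4

Codon 1 (GUA, Val): 3 synonymous substitutions.
Codon 2 (UGG, Trp): 0 synonymous substitutions.
Codon 3 (AGC, Ser): 1 synonymous substitution.
Total: 3 + 0 + 1 = 4.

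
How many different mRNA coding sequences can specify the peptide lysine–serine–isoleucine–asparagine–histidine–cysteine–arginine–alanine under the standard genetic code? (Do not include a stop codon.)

Lys: 2 codons.
Ser: 6 codons.
Ile: 3 codons.
Asn: 2 codons.
His: 2 codons.
Cys: 2 codons.
Arg: 6 codons.
Ala: 4 codons.
2 × 6 × 3 × 2 × 2 × 2 × 6 × 4 = 6912.

6912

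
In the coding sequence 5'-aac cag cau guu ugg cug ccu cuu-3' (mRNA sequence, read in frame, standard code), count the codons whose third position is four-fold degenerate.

4

Codon 1 AAC (Asn): third position 2-fold.
Codon 2 CAG (Gln): third position 2-fold.
Codon 3 CAU (His): third position 2-fold.
Codon 4 GUU (Val): third position 4-fold.
Codon 5 UGG (Trp): third position 1-fold.
Codon 6 CUG (Leu): third position 4-fold.
Codon 7 CCU (Pro): third position 4-fold.
Codon 8 CUU (Leu): third position 4-fold.
Four-fold degenerate third positions: 4.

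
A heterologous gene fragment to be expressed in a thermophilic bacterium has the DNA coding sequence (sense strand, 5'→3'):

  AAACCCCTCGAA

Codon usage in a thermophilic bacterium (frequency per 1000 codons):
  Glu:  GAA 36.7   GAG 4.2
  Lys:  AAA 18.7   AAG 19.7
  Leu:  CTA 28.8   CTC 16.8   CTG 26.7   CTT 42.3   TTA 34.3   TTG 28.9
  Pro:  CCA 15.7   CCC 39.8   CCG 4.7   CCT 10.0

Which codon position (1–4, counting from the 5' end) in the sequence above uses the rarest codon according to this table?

Codon 1 AAA (Lys): 18.7 per 1000.
Codon 2 CCC (Pro): 39.8 per 1000.
Codon 3 CTC (Leu): 16.8 per 1000.
Codon 4 GAA (Glu): 36.7 per 1000.
Lowest frequency is 16.8 at codon 3.

3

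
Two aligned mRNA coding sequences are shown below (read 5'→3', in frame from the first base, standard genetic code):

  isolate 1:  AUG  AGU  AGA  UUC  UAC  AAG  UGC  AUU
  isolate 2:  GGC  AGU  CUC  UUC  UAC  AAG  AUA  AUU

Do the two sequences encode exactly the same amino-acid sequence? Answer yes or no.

no

Codon 1: AUG Met / GGC Gly — nonsynonymous.
Codon 2: AGU Ser / AGU Ser — identical.
Codon 3: AGA Arg / CUC Leu — nonsynonymous.
Codon 4: UUC Phe / UUC Phe — identical.
Codon 5: UAC Tyr / UAC Tyr — identical.
Codon 6: AAG Lys / AAG Lys — identical.
Codon 7: UGC Cys / AUA Ile — nonsynonymous.
Codon 8: AUU Ile / AUU Ile — identical.
Nonsynonymous differences: 3 → different protein.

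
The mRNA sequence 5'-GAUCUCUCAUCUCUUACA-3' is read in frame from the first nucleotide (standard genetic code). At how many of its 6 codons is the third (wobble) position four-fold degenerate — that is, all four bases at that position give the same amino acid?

Codon 1 GAU (Asp): third position 2-fold.
Codon 2 CUC (Leu): third position 4-fold.
Codon 3 UCA (Ser): third position 4-fold.
Codon 4 UCU (Ser): third position 4-fold.
Codon 5 CUU (Leu): third position 4-fold.
Codon 6 ACA (Thr): third position 4-fold.
Four-fold degenerate third positions: 5.

5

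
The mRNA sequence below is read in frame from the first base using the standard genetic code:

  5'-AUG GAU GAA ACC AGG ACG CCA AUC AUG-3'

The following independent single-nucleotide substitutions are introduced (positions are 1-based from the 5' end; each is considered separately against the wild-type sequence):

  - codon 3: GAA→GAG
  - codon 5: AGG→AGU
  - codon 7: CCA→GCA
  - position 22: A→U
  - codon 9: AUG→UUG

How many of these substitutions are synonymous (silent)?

Codon 3: GAA (Glu) → GAG (Glu) — synonymous.
Codon 5: AGG (Arg) → AGU (Ser) — missense.
Codon 7: CCA (Pro) → GCA (Ala) — missense.
Codon 8: AUC (Ile) → UUC (Phe) — missense.
Codon 9: AUG (Met) → UUG (Leu) — missense.
Synonymous: 1 of 5.

1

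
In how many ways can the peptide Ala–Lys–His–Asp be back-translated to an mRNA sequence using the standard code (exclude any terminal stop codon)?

Ala: 4 codons.
Lys: 2 codons.
His: 2 codons.
Asp: 2 codons.
4 × 2 × 2 × 2 = 32.

32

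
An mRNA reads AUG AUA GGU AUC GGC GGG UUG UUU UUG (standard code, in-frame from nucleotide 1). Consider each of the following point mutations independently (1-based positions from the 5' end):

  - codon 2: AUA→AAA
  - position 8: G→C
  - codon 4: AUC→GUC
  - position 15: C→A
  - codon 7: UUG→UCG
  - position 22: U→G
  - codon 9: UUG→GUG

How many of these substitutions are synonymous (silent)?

1

Codon 2: AUA (Ile) → AAA (Lys) — missense.
Codon 3: GGU (Gly) → GCU (Ala) — missense.
Codon 4: AUC (Ile) → GUC (Val) — missense.
Codon 5: GGC (Gly) → GGA (Gly) — synonymous.
Codon 7: UUG (Leu) → UCG (Ser) — missense.
Codon 8: UUU (Phe) → GUU (Val) — missense.
Codon 9: UUG (Leu) → GUG (Val) — missense.
Synonymous: 1 of 7.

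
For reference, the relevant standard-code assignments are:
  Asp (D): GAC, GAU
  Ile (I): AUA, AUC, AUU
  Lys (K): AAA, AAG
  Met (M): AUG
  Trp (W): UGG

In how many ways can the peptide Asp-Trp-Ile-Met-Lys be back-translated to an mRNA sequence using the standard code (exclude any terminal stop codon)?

Asp: 2 codons.
Trp: 1 codon.
Ile: 3 codons.
Met: 1 codon.
Lys: 2 codons.
2 × 1 × 3 × 1 × 2 = 12.

12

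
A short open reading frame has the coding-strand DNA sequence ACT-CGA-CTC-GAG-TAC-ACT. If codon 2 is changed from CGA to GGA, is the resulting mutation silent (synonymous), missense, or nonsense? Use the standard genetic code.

missense

Position 4 falls in codon 2: CGA → Arg.
After the substitution the codon is GGA → Gly.
Arg ≠ Gly, so this is a missense mutation.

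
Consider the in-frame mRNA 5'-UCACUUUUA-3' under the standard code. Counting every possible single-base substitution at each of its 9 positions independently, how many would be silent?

8

Codon 1 (UCA, Ser): 3 synonymous substitutions.
Codon 2 (CUU, Leu): 3 synonymous substitutions.
Codon 3 (UUA, Leu): 2 synonymous substitutions.
Total: 3 + 3 + 2 = 8.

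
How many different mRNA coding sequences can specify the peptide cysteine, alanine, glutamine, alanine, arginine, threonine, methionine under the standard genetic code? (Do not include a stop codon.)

1536

Cys: 2 codons.
Ala: 4 codons.
Gln: 2 codons.
Ala: 4 codons.
Arg: 6 codons.
Thr: 4 codons.
Met: 1 codon.
2 × 4 × 2 × 4 × 6 × 4 × 1 = 1536.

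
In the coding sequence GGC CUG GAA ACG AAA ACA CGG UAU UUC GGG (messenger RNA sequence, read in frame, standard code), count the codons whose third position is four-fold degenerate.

6

Codon 1 GGC (Gly): third position 4-fold.
Codon 2 CUG (Leu): third position 4-fold.
Codon 3 GAA (Glu): third position 2-fold.
Codon 4 ACG (Thr): third position 4-fold.
Codon 5 AAA (Lys): third position 2-fold.
Codon 6 ACA (Thr): third position 4-fold.
Codon 7 CGG (Arg): third position 4-fold.
Codon 8 UAU (Tyr): third position 2-fold.
Codon 9 UUC (Phe): third position 2-fold.
Codon 10 GGG (Gly): third position 4-fold.
Four-fold degenerate third positions: 6.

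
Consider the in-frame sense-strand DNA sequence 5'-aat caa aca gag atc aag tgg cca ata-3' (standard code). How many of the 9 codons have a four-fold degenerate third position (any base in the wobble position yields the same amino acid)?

2

Codon 1 AAT (Asn): third position 2-fold.
Codon 2 CAA (Gln): third position 2-fold.
Codon 3 ACA (Thr): third position 4-fold.
Codon 4 GAG (Glu): third position 2-fold.
Codon 5 ATC (Ile): third position 3-fold.
Codon 6 AAG (Lys): third position 2-fold.
Codon 7 TGG (Trp): third position 1-fold.
Codon 8 CCA (Pro): third position 4-fold.
Codon 9 ATA (Ile): third position 3-fold.
Four-fold degenerate third positions: 2.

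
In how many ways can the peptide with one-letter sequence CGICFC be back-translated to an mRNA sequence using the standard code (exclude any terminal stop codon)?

192

Cys: 2 codons.
Gly: 4 codons.
Ile: 3 codons.
Cys: 2 codons.
Phe: 2 codons.
Cys: 2 codons.
2 × 4 × 3 × 2 × 2 × 2 = 192.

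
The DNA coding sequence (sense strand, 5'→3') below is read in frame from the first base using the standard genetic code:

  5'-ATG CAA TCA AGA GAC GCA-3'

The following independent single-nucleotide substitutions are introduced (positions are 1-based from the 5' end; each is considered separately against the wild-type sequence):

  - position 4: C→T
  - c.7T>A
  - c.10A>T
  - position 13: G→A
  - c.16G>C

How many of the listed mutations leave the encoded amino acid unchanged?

0

Codon 2: CAA (Gln) → TAA (Stop) — nonsense.
Codon 3: TCA (Ser) → ACA (Thr) — missense.
Codon 4: AGA (Arg) → TGA (Stop) — nonsense.
Codon 5: GAC (Asp) → AAC (Asn) — missense.
Codon 6: GCA (Ala) → CCA (Pro) — missense.
Synonymous: 0 of 5.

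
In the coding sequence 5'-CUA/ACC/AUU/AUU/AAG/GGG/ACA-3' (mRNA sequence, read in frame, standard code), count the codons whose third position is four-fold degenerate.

Codon 1 CUA (Leu): third position 4-fold.
Codon 2 ACC (Thr): third position 4-fold.
Codon 3 AUU (Ile): third position 3-fold.
Codon 4 AUU (Ile): third position 3-fold.
Codon 5 AAG (Lys): third position 2-fold.
Codon 6 GGG (Gly): third position 4-fold.
Codon 7 ACA (Thr): third position 4-fold.
Four-fold degenerate third positions: 4.

4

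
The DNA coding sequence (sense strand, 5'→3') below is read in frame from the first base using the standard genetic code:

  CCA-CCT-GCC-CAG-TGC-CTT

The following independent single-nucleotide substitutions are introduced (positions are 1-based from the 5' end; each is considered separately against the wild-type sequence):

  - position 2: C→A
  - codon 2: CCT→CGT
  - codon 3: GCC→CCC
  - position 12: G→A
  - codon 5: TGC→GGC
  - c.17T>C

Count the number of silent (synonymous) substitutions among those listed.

Codon 1: CCA (Pro) → CAA (Gln) — missense.
Codon 2: CCT (Pro) → CGT (Arg) — missense.
Codon 3: GCC (Ala) → CCC (Pro) — missense.
Codon 4: CAG (Gln) → CAA (Gln) — synonymous.
Codon 5: TGC (Cys) → GGC (Gly) — missense.
Codon 6: CTT (Leu) → CCT (Pro) — missense.
Synonymous: 1 of 6.

1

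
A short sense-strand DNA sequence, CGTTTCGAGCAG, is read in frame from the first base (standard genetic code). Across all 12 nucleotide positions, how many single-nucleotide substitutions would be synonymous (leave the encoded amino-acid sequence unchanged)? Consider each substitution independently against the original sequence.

6

Codon 1 (CGT, Arg): 3 synonymous substitutions.
Codon 2 (TTC, Phe): 1 synonymous substitution.
Codon 3 (GAG, Glu): 1 synonymous substitution.
Codon 4 (CAG, Gln): 1 synonymous substitution.
Total: 3 + 1 + 1 + 1 = 6.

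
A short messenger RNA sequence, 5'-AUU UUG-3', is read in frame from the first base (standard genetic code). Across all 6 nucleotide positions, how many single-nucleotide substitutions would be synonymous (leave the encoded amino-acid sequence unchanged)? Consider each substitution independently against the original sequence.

4

Codon 1 (AUU, Ile): 2 synonymous substitutions.
Codon 2 (UUG, Leu): 2 synonymous substitutions.
Total: 2 + 2 = 4.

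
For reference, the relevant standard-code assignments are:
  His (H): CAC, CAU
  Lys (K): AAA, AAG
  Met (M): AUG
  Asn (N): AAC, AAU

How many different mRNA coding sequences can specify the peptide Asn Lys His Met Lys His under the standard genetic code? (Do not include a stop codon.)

Asn: 2 codons.
Lys: 2 codons.
His: 2 codons.
Met: 1 codon.
Lys: 2 codons.
His: 2 codons.
2 × 2 × 2 × 1 × 2 × 2 = 32.

32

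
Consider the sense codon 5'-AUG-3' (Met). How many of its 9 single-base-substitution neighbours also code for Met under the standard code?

Position 1: none → 0 synonymous.
Position 2: none → 0 synonymous.
Position 3: none → 0 synonymous.
Total: 0 + 0 + 0 = 0.

0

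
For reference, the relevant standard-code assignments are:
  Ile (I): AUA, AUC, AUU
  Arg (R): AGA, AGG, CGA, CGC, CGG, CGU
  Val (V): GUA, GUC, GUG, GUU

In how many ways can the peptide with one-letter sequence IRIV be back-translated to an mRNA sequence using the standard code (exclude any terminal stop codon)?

Ile: 3 codons.
Arg: 6 codons.
Ile: 3 codons.
Val: 4 codons.
3 × 6 × 3 × 4 = 216.

216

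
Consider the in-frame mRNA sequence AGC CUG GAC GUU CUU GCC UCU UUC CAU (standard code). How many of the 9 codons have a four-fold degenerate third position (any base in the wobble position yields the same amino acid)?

Codon 1 AGC (Ser): third position 2-fold.
Codon 2 CUG (Leu): third position 4-fold.
Codon 3 GAC (Asp): third position 2-fold.
Codon 4 GUU (Val): third position 4-fold.
Codon 5 CUU (Leu): third position 4-fold.
Codon 6 GCC (Ala): third position 4-fold.
Codon 7 UCU (Ser): third position 4-fold.
Codon 8 UUC (Phe): third position 2-fold.
Codon 9 CAU (His): third position 2-fold.
Four-fold degenerate third positions: 5.

5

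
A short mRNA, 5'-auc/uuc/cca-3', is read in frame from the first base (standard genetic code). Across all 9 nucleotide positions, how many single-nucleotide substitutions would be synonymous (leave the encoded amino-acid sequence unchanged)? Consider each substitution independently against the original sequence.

6

Codon 1 (AUC, Ile): 2 synonymous substitutions.
Codon 2 (UUC, Phe): 1 synonymous substitution.
Codon 3 (CCA, Pro): 3 synonymous substitutions.
Total: 2 + 1 + 3 = 6.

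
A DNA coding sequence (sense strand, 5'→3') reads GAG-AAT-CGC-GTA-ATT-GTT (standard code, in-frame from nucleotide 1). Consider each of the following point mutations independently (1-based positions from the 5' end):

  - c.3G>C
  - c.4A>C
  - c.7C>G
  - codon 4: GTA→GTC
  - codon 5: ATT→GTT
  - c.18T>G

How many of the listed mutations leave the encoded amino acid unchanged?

Codon 1: GAG (Glu) → GAC (Asp) — missense.
Codon 2: AAT (Asn) → CAT (His) — missense.
Codon 3: CGC (Arg) → GGC (Gly) — missense.
Codon 4: GTA (Val) → GTC (Val) — synonymous.
Codon 5: ATT (Ile) → GTT (Val) — missense.
Codon 6: GTT (Val) → GTG (Val) — synonymous.
Synonymous: 2 of 6.

2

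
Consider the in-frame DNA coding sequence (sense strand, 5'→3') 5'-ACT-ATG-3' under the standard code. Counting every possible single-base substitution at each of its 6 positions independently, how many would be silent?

3

Codon 1 (ACT, Thr): 3 synonymous substitutions.
Codon 2 (ATG, Met): 0 synonymous substitutions.
Total: 3 + 0 = 3.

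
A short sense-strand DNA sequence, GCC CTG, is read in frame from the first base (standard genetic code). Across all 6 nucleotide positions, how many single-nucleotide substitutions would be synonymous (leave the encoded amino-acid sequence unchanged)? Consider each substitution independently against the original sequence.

7

Codon 1 (GCC, Ala): 3 synonymous substitutions.
Codon 2 (CTG, Leu): 4 synonymous substitutions.
Total: 3 + 4 = 7.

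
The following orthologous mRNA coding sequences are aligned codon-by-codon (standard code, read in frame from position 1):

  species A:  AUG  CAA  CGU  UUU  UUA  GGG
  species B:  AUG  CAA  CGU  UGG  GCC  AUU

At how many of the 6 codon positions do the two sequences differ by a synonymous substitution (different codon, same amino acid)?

0

Codon 1: AUG Met / AUG Met — identical.
Codon 2: CAA Gln / CAA Gln — identical.
Codon 3: CGU Arg / CGU Arg — identical.
Codon 4: UUU Phe / UGG Trp — nonsynonymous.
Codon 5: UUA Leu / GCC Ala — nonsynonymous.
Codon 6: GGG Gly / AUU Ile — nonsynonymous.
Synonymous differences: 0.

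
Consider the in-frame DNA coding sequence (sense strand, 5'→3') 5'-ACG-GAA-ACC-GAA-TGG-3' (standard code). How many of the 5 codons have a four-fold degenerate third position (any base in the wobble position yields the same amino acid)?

Codon 1 ACG (Thr): third position 4-fold.
Codon 2 GAA (Glu): third position 2-fold.
Codon 3 ACC (Thr): third position 4-fold.
Codon 4 GAA (Glu): third position 2-fold.
Codon 5 TGG (Trp): third position 1-fold.
Four-fold degenerate third positions: 2.

2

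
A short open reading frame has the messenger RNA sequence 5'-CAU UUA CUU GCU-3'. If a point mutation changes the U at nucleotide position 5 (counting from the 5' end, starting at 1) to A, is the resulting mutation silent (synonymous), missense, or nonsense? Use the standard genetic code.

Position 5 falls in codon 2: UUA → Leu.
After the substitution the codon is UAA → Stop.
The new codon is a stop codon, so this is a nonsense mutation.

nonsense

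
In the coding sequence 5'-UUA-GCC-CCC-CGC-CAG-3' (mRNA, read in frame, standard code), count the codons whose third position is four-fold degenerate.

Codon 1 UUA (Leu): third position 2-fold.
Codon 2 GCC (Ala): third position 4-fold.
Codon 3 CCC (Pro): third position 4-fold.
Codon 4 CGC (Arg): third position 4-fold.
Codon 5 CAG (Gln): third position 2-fold.
Four-fold degenerate third positions: 3.

3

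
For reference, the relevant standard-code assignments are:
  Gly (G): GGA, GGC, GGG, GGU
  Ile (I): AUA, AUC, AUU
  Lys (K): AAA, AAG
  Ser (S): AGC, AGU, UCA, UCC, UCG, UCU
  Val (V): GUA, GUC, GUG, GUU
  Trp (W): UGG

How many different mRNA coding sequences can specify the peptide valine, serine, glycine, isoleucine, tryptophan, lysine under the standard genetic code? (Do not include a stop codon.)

Val: 4 codons.
Ser: 6 codons.
Gly: 4 codons.
Ile: 3 codons.
Trp: 1 codon.
Lys: 2 codons.
4 × 6 × 4 × 3 × 1 × 2 = 576.

576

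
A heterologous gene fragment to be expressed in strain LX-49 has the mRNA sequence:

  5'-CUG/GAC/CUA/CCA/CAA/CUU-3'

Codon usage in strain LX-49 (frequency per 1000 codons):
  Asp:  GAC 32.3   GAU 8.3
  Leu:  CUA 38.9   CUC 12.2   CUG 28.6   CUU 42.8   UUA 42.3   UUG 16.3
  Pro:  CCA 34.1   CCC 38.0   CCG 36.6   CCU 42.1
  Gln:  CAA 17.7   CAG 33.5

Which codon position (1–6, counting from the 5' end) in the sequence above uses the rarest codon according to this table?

Codon 1 CUG (Leu): 28.6 per 1000.
Codon 2 GAC (Asp): 32.3 per 1000.
Codon 3 CUA (Leu): 38.9 per 1000.
Codon 4 CCA (Pro): 34.1 per 1000.
Codon 5 CAA (Gln): 17.7 per 1000.
Codon 6 CUU (Leu): 42.8 per 1000.
Lowest frequency is 17.7 at codon 5.

5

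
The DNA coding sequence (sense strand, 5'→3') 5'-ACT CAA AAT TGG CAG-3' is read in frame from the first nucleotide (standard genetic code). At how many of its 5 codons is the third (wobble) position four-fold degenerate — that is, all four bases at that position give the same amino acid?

Codon 1 ACT (Thr): third position 4-fold.
Codon 2 CAA (Gln): third position 2-fold.
Codon 3 AAT (Asn): third position 2-fold.
Codon 4 TGG (Trp): third position 1-fold.
Codon 5 CAG (Gln): third position 2-fold.
Four-fold degenerate third positions: 1.

1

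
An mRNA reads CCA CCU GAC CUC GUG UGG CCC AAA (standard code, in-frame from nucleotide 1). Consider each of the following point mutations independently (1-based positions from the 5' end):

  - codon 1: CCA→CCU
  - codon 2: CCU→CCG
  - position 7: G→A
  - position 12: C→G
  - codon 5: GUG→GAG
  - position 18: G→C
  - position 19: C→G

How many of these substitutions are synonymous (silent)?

Codon 1: CCA (Pro) → CCU (Pro) — synonymous.
Codon 2: CCU (Pro) → CCG (Pro) — synonymous.
Codon 3: GAC (Asp) → AAC (Asn) — missense.
Codon 4: CUC (Leu) → CUG (Leu) — synonymous.
Codon 5: GUG (Val) → GAG (Glu) — missense.
Codon 6: UGG (Trp) → UGC (Cys) — missense.
Codon 7: CCC (Pro) → GCC (Ala) — missense.
Synonymous: 3 of 7.

3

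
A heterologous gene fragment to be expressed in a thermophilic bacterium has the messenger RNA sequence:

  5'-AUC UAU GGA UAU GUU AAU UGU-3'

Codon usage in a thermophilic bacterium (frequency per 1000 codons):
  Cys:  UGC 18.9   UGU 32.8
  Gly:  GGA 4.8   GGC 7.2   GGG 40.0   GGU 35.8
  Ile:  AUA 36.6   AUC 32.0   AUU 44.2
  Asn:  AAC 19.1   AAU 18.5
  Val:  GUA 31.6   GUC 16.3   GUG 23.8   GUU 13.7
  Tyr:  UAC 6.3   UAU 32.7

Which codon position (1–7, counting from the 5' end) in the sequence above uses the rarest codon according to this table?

Codon 1 AUC (Ile): 32.0 per 1000.
Codon 2 UAU (Tyr): 32.7 per 1000.
Codon 3 GGA (Gly): 4.8 per 1000.
Codon 4 UAU (Tyr): 32.7 per 1000.
Codon 5 GUU (Val): 13.7 per 1000.
Codon 6 AAU (Asn): 18.5 per 1000.
Codon 7 UGU (Cys): 32.8 per 1000.
Lowest frequency is 4.8 at codon 3.

3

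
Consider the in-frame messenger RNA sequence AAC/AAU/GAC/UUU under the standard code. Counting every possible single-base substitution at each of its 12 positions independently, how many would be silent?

Codon 1 (AAC, Asn): 1 synonymous substitution.
Codon 2 (AAU, Asn): 1 synonymous substitution.
Codon 3 (GAC, Asp): 1 synonymous substitution.
Codon 4 (UUU, Phe): 1 synonymous substitution.
Total: 1 + 1 + 1 + 1 = 4.

4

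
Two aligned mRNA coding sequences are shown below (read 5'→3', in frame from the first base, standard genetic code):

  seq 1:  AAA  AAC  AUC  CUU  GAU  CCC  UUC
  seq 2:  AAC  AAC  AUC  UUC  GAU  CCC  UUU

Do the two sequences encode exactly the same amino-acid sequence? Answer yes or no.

Codon 1: AAA Lys / AAC Asn — nonsynonymous.
Codon 2: AAC Asn / AAC Asn — identical.
Codon 3: AUC Ile / AUC Ile — identical.
Codon 4: CUU Leu / UUC Phe — nonsynonymous.
Codon 5: GAU Asp / GAU Asp — identical.
Codon 6: CCC Pro / CCC Pro — identical.
Codon 7: UUC Phe / UUU Phe — synonymous.
Nonsynonymous differences: 2 → different protein.

no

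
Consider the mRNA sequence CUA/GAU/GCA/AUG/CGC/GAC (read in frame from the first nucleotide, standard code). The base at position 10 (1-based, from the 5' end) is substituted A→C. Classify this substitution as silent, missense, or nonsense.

missense

Position 10 falls in codon 4: AUG → Met.
After the substitution the codon is CUG → Leu.
Met ≠ Leu, so this is a missense mutation.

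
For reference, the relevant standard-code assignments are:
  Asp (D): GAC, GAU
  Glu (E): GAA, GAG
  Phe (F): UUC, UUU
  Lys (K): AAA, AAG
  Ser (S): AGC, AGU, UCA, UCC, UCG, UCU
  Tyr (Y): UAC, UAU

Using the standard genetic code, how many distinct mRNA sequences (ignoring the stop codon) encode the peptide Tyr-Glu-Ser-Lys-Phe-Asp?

Tyr: 2 codons.
Glu: 2 codons.
Ser: 6 codons.
Lys: 2 codons.
Phe: 2 codons.
Asp: 2 codons.
2 × 2 × 6 × 2 × 2 × 2 = 192.

192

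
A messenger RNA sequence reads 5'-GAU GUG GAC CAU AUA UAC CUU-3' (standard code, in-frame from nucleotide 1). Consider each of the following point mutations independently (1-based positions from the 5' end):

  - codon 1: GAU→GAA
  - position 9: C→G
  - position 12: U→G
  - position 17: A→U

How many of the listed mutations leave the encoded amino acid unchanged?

Codon 1: GAU (Asp) → GAA (Glu) — missense.
Codon 3: GAC (Asp) → GAG (Glu) — missense.
Codon 4: CAU (His) → CAG (Gln) — missense.
Codon 6: UAC (Tyr) → UUC (Phe) — missense.
Synonymous: 0 of 4.

0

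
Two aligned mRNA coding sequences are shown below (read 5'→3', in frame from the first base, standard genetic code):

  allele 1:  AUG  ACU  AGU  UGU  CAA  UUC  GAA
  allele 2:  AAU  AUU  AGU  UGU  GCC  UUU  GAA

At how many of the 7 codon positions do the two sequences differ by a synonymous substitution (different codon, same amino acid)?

1

Codon 1: AUG Met / AAU Asn — nonsynonymous.
Codon 2: ACU Thr / AUU Ile — nonsynonymous.
Codon 3: AGU Ser / AGU Ser — identical.
Codon 4: UGU Cys / UGU Cys — identical.
Codon 5: CAA Gln / GCC Ala — nonsynonymous.
Codon 6: UUC Phe / UUU Phe — synonymous.
Codon 7: GAA Glu / GAA Glu — identical.
Synonymous differences: 1.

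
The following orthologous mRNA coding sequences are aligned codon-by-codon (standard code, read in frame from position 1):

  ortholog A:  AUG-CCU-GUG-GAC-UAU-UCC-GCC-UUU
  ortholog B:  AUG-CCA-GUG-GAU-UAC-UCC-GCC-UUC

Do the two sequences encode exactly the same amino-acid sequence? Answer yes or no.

Codon 1: AUG Met / AUG Met — identical.
Codon 2: CCU Pro / CCA Pro — synonymous.
Codon 3: GUG Val / GUG Val — identical.
Codon 4: GAC Asp / GAU Asp — synonymous.
Codon 5: UAU Tyr / UAC Tyr — synonymous.
Codon 6: UCC Ser / UCC Ser — identical.
Codon 7: GCC Ala / GCC Ala — identical.
Codon 8: UUU Phe / UUC Phe — synonymous.
Nonsynonymous differences: 0 → same protein.

yes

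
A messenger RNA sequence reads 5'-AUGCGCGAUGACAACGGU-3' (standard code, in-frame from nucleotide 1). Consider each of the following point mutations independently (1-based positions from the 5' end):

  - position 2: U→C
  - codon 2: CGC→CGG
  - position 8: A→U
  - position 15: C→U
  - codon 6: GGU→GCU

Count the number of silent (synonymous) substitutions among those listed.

Codon 1: AUG (Met) → ACG (Thr) — missense.
Codon 2: CGC (Arg) → CGG (Arg) — synonymous.
Codon 3: GAU (Asp) → GUU (Val) — missense.
Codon 5: AAC (Asn) → AAU (Asn) — synonymous.
Codon 6: GGU (Gly) → GCU (Ala) — missense.
Synonymous: 2 of 5.

2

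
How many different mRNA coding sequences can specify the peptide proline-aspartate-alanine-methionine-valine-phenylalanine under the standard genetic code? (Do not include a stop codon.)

Pro: 4 codons.
Asp: 2 codons.
Ala: 4 codons.
Met: 1 codon.
Val: 4 codons.
Phe: 2 codons.
4 × 2 × 4 × 1 × 4 × 2 = 256.

256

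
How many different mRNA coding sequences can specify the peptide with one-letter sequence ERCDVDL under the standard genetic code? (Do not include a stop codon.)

2304

Glu: 2 codons.
Arg: 6 codons.
Cys: 2 codons.
Asp: 2 codons.
Val: 4 codons.
Asp: 2 codons.
Leu: 6 codons.
2 × 6 × 2 × 2 × 4 × 2 × 6 = 2304.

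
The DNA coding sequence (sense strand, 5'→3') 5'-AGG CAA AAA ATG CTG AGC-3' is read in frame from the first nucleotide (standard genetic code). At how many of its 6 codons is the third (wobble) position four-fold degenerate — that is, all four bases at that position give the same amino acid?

Codon 1 AGG (Arg): third position 2-fold.
Codon 2 CAA (Gln): third position 2-fold.
Codon 3 AAA (Lys): third position 2-fold.
Codon 4 ATG (Met): third position 1-fold.
Codon 5 CTG (Leu): third position 4-fold.
Codon 6 AGC (Ser): third position 2-fold.
Four-fold degenerate third positions: 1.

1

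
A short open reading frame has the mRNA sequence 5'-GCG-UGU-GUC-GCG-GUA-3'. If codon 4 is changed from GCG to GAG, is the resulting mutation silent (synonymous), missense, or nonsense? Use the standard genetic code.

Position 11 falls in codon 4: GCG → Ala.
After the substitution the codon is GAG → Glu.
Ala ≠ Glu, so this is a missense mutation.

missense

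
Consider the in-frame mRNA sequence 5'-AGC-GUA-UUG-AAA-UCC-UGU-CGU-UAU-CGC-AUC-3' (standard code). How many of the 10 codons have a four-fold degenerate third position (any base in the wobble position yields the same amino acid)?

4

Codon 1 AGC (Ser): third position 2-fold.
Codon 2 GUA (Val): third position 4-fold.
Codon 3 UUG (Leu): third position 2-fold.
Codon 4 AAA (Lys): third position 2-fold.
Codon 5 UCC (Ser): third position 4-fold.
Codon 6 UGU (Cys): third position 2-fold.
Codon 7 CGU (Arg): third position 4-fold.
Codon 8 UAU (Tyr): third position 2-fold.
Codon 9 CGC (Arg): third position 4-fold.
Codon 10 AUC (Ile): third position 3-fold.
Four-fold degenerate third positions: 4.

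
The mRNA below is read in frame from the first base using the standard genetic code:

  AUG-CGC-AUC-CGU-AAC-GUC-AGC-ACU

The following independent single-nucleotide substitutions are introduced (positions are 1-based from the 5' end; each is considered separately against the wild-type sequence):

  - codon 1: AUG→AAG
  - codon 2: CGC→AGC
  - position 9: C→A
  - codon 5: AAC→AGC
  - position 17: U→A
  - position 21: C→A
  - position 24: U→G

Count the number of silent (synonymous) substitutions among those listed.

Codon 1: AUG (Met) → AAG (Lys) — missense.
Codon 2: CGC (Arg) → AGC (Ser) — missense.
Codon 3: AUC (Ile) → AUA (Ile) — synonymous.
Codon 5: AAC (Asn) → AGC (Ser) — missense.
Codon 6: GUC (Val) → GAC (Asp) — missense.
Codon 7: AGC (Ser) → AGA (Arg) — missense.
Codon 8: ACU (Thr) → ACG (Thr) — synonymous.
Synonymous: 2 of 7.

2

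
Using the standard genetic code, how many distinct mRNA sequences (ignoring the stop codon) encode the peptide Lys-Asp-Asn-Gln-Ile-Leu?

Lys: 2 codons.
Asp: 2 codons.
Asn: 2 codons.
Gln: 2 codons.
Ile: 3 codons.
Leu: 6 codons.
2 × 2 × 2 × 2 × 3 × 6 = 288.

288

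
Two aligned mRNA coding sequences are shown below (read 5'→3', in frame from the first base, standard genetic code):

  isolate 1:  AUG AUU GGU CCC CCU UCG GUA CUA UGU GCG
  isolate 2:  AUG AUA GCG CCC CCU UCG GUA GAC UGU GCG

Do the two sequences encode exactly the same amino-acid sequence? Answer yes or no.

no

Codon 1: AUG Met / AUG Met — identical.
Codon 2: AUU Ile / AUA Ile — synonymous.
Codon 3: GGU Gly / GCG Ala — nonsynonymous.
Codon 4: CCC Pro / CCC Pro — identical.
Codon 5: CCU Pro / CCU Pro — identical.
Codon 6: UCG Ser / UCG Ser — identical.
Codon 7: GUA Val / GUA Val — identical.
Codon 8: CUA Leu / GAC Asp — nonsynonymous.
Codon 9: UGU Cys / UGU Cys — identical.
Codon 10: GCG Ala / GCG Ala — identical.
Nonsynonymous differences: 2 → different protein.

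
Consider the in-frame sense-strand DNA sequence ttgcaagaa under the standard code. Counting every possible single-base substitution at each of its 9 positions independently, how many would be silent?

4

Codon 1 (TTG, Leu): 2 synonymous substitutions.
Codon 2 (CAA, Gln): 1 synonymous substitution.
Codon 3 (GAA, Glu): 1 synonymous substitution.
Total: 2 + 1 + 1 = 4.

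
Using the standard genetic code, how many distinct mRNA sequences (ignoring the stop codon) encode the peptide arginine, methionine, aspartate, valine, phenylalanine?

Arg: 6 codons.
Met: 1 codon.
Asp: 2 codons.
Val: 4 codons.
Phe: 2 codons.
6 × 1 × 2 × 4 × 2 = 96.

96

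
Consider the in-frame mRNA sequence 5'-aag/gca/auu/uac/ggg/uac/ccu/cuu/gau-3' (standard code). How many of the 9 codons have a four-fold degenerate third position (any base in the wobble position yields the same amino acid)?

Codon 1 AAG (Lys): third position 2-fold.
Codon 2 GCA (Ala): third position 4-fold.
Codon 3 AUU (Ile): third position 3-fold.
Codon 4 UAC (Tyr): third position 2-fold.
Codon 5 GGG (Gly): third position 4-fold.
Codon 6 UAC (Tyr): third position 2-fold.
Codon 7 CCU (Pro): third position 4-fold.
Codon 8 CUU (Leu): third position 4-fold.
Codon 9 GAU (Asp): third position 2-fold.
Four-fold degenerate third positions: 4.

4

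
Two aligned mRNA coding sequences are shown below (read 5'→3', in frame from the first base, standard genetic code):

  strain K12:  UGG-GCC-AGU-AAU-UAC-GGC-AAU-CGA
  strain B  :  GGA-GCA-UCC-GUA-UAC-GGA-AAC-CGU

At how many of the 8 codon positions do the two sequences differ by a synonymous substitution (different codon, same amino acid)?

5

Codon 1: UGG Trp / GGA Gly — nonsynonymous.
Codon 2: GCC Ala / GCA Ala — synonymous.
Codon 3: AGU Ser / UCC Ser — synonymous.
Codon 4: AAU Asn / GUA Val — nonsynonymous.
Codon 5: UAC Tyr / UAC Tyr — identical.
Codon 6: GGC Gly / GGA Gly — synonymous.
Codon 7: AAU Asn / AAC Asn — synonymous.
Codon 8: CGA Arg / CGU Arg — synonymous.
Synonymous differences: 5.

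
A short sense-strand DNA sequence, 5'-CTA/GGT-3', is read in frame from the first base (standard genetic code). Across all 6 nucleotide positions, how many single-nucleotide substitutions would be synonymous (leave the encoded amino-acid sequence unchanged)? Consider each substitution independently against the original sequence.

7

Codon 1 (CTA, Leu): 4 synonymous substitutions.
Codon 2 (GGT, Gly): 3 synonymous substitutions.
Total: 4 + 3 = 7.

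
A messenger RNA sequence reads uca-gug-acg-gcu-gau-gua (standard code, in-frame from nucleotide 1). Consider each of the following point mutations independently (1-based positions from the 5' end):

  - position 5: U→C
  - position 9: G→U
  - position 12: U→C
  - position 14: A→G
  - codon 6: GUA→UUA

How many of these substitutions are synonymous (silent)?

2

Codon 2: GUG (Val) → GCG (Ala) — missense.
Codon 3: ACG (Thr) → ACU (Thr) — synonymous.
Codon 4: GCU (Ala) → GCC (Ala) — synonymous.
Codon 5: GAU (Asp) → GGU (Gly) — missense.
Codon 6: GUA (Val) → UUA (Leu) — missense.
Synonymous: 2 of 5.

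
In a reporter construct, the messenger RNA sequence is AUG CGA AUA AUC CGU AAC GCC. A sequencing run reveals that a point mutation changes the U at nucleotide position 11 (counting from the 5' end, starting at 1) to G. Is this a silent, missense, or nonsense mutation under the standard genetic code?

missense

Position 11 falls in codon 4: AUC → Ile.
After the substitution the codon is AGC → Ser.
Ile ≠ Ser, so this is a missense mutation.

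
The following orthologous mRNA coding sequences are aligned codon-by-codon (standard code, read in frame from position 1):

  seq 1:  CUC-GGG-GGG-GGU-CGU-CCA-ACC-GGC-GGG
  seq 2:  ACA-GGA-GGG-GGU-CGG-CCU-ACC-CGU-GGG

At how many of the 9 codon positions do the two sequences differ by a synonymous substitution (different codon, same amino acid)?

3

Codon 1: CUC Leu / ACA Thr — nonsynonymous.
Codon 2: GGG Gly / GGA Gly — synonymous.
Codon 3: GGG Gly / GGG Gly — identical.
Codon 4: GGU Gly / GGU Gly — identical.
Codon 5: CGU Arg / CGG Arg — synonymous.
Codon 6: CCA Pro / CCU Pro — synonymous.
Codon 7: ACC Thr / ACC Thr — identical.
Codon 8: GGC Gly / CGU Arg — nonsynonymous.
Codon 9: GGG Gly / GGG Gly — identical.
Synonymous differences: 3.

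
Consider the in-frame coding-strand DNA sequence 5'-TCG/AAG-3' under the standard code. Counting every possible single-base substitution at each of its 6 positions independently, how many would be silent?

Codon 1 (TCG, Ser): 3 synonymous substitutions.
Codon 2 (AAG, Lys): 1 synonymous substitution.
Total: 3 + 1 = 4.

4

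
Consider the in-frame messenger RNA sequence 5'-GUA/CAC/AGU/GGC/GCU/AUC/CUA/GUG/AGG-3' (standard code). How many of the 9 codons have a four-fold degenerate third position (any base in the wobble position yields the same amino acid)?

Codon 1 GUA (Val): third position 4-fold.
Codon 2 CAC (His): third position 2-fold.
Codon 3 AGU (Ser): third position 2-fold.
Codon 4 GGC (Gly): third position 4-fold.
Codon 5 GCU (Ala): third position 4-fold.
Codon 6 AUC (Ile): third position 3-fold.
Codon 7 CUA (Leu): third position 4-fold.
Codon 8 GUG (Val): third position 4-fold.
Codon 9 AGG (Arg): third position 2-fold.
Four-fold degenerate third positions: 5.

5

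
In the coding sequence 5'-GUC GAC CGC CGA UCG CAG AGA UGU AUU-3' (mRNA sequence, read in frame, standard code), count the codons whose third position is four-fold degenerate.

Codon 1 GUC (Val): third position 4-fold.
Codon 2 GAC (Asp): third position 2-fold.
Codon 3 CGC (Arg): third position 4-fold.
Codon 4 CGA (Arg): third position 4-fold.
Codon 5 UCG (Ser): third position 4-fold.
Codon 6 CAG (Gln): third position 2-fold.
Codon 7 AGA (Arg): third position 2-fold.
Codon 8 UGU (Cys): third position 2-fold.
Codon 9 AUU (Ile): third position 3-fold.
Four-fold degenerate third positions: 4.

4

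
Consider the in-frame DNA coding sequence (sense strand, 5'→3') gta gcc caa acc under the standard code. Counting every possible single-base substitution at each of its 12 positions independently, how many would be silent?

10

Codon 1 (GTA, Val): 3 synonymous substitutions.
Codon 2 (GCC, Ala): 3 synonymous substitutions.
Codon 3 (CAA, Gln): 1 synonymous substitution.
Codon 4 (ACC, Thr): 3 synonymous substitutions.
Total: 3 + 3 + 1 + 3 = 10.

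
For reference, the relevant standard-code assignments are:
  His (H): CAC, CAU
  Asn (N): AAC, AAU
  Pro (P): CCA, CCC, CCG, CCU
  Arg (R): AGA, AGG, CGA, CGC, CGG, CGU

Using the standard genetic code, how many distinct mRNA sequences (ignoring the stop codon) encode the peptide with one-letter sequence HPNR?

96

His: 2 codons.
Pro: 4 codons.
Asn: 2 codons.
Arg: 6 codons.
2 × 4 × 2 × 6 = 96.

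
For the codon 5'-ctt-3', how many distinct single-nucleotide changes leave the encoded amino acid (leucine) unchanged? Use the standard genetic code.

Position 1: none → 0 synonymous.
Position 2: none → 0 synonymous.
Position 3: CTC, CTA, CTG → 3 synonymous.
Total: 0 + 0 + 3 = 3.

3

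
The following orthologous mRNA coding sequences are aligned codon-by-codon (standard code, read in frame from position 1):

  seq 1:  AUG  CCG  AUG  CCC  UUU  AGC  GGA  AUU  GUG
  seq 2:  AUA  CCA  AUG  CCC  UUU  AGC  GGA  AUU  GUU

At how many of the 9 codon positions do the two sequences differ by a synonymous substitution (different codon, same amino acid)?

Codon 1: AUG Met / AUA Ile — nonsynonymous.
Codon 2: CCG Pro / CCA Pro — synonymous.
Codon 3: AUG Met / AUG Met — identical.
Codon 4: CCC Pro / CCC Pro — identical.
Codon 5: UUU Phe / UUU Phe — identical.
Codon 6: AGC Ser / AGC Ser — identical.
Codon 7: GGA Gly / GGA Gly — identical.
Codon 8: AUU Ile / AUU Ile — identical.
Codon 9: GUG Val / GUU Val — synonymous.
Synonymous differences: 2.

2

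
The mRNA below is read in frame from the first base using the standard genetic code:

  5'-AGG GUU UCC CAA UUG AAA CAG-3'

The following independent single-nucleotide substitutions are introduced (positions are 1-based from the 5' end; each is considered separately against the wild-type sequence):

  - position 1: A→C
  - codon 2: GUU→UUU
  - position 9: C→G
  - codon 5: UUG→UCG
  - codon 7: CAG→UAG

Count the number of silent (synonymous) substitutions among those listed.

2

Codon 1: AGG (Arg) → CGG (Arg) — synonymous.
Codon 2: GUU (Val) → UUU (Phe) — missense.
Codon 3: UCC (Ser) → UCG (Ser) — synonymous.
Codon 5: UUG (Leu) → UCG (Ser) — missense.
Codon 7: CAG (Gln) → UAG (Stop) — nonsense.
Synonymous: 2 of 5.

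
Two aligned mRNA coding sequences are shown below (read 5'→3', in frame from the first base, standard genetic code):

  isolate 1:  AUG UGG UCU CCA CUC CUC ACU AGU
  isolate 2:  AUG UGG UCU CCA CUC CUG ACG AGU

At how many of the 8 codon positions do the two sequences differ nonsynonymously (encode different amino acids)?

0

Codon 1: AUG Met / AUG Met — identical.
Codon 2: UGG Trp / UGG Trp — identical.
Codon 3: UCU Ser / UCU Ser — identical.
Codon 4: CCA Pro / CCA Pro — identical.
Codon 5: CUC Leu / CUC Leu — identical.
Codon 6: CUC Leu / CUG Leu — synonymous.
Codon 7: ACU Thr / ACG Thr — synonymous.
Codon 8: AGU Ser / AGU Ser — identical.
Nonsynonymous differences: 0.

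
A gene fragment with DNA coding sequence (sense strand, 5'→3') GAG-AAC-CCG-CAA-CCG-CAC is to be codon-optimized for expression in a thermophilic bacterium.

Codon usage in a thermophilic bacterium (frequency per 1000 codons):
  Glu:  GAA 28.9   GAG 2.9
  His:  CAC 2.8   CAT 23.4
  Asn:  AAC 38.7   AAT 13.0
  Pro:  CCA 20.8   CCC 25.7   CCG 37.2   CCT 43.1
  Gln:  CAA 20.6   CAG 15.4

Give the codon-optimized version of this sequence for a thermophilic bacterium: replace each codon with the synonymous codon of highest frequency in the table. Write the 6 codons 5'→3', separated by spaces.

GAA AAC CCT CAA CCT CAT

Codon 1 (Glu): best is GAA at 28.9.
Codon 2 (Asn): best is AAC at 38.7.
Codon 3 (Pro): best is CCT at 43.1.
Codon 4 (Gln): best is CAA at 20.6.
Codon 5 (Pro): best is CCT at 43.1.
Codon 6 (His): best is CAT at 23.4.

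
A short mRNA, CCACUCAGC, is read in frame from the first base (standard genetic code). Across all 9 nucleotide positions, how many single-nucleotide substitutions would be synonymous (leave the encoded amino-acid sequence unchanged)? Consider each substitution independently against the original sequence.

7

Codon 1 (CCA, Pro): 3 synonymous substitutions.
Codon 2 (CUC, Leu): 3 synonymous substitutions.
Codon 3 (AGC, Ser): 1 synonymous substitution.
Total: 3 + 3 + 1 = 7.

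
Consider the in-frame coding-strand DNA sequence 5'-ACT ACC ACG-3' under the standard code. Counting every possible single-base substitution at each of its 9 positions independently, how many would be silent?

9

Codon 1 (ACT, Thr): 3 synonymous substitutions.
Codon 2 (ACC, Thr): 3 synonymous substitutions.
Codon 3 (ACG, Thr): 3 synonymous substitutions.
Total: 3 + 3 + 3 = 9.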